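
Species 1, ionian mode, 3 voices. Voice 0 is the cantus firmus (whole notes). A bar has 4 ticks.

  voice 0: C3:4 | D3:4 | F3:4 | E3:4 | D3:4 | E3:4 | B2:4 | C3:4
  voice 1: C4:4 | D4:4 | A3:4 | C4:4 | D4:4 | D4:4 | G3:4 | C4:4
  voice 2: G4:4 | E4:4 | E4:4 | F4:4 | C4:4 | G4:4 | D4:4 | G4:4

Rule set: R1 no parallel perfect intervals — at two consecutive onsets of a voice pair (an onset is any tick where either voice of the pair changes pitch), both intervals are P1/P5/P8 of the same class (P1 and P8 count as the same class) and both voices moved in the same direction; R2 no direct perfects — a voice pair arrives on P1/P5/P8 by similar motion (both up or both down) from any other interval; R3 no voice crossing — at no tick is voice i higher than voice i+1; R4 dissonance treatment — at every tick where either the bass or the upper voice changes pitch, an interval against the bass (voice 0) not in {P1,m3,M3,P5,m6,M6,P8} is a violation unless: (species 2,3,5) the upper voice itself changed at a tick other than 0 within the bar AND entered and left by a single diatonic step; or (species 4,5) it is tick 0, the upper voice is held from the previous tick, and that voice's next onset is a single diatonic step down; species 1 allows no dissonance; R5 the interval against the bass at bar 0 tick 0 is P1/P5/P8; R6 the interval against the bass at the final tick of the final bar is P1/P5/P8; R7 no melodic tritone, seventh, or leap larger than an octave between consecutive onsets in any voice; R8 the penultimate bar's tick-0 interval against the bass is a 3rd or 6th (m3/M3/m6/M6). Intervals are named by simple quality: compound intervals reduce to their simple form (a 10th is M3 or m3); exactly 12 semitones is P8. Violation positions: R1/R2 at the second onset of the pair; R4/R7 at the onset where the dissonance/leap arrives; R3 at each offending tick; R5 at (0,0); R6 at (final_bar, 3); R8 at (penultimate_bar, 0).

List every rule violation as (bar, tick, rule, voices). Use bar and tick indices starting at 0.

bar 0: v0=C3 v1=C4 v2=G4 downbeat P5
bar 1: v0=D3 v1=D4 v2=E4 downbeat M2
bar 2: v0=F3 v1=A3 v2=E4 downbeat M7
bar 3: v0=E3 v1=C4 v2=F4 downbeat m2
bar 4: v0=D3 v1=D4 v2=C4 downbeat m7
bar 5: v0=E3 v1=D4 v2=G4 downbeat m3
bar 6: v0=B2 v1=G3 v2=D4 downbeat m3
bar 7: v0=C3 v1=C4 v2=G4 downbeat P5
  -> R1 @ bar 1 tick 0 v(0, 1): C3/C4 P8 -> D3/D4 P8 similar
  -> R4 @ bar 1 tick 0 v(0, 2): D3/E4 M2 untreated
  -> R4 @ bar 2 tick 0 v(0, 2): F3/E4 M7 untreated
  -> R4 @ bar 3 tick 0 v(0, 2): E3/F4 m2 untreated
  -> R3 @ bar 4 tick 0 v(1, 2): D4 above C4
  -> R4 @ bar 4 tick 0 v(0, 2): D3/C4 m7 untreated
  -> R3 @ bar 4 tick 1 v(1, 2): D4 above C4
  -> R3 @ bar 4 tick 2 v(1, 2): D4 above C4
  -> R3 @ bar 4 tick 3 v(1, 2): D4 above C4
  -> R4 @ bar 5 tick 0 v(0, 1): E3/D4 m7 untreated
  -> R2 @ bar 6 tick 0 v(1, 2): D4/G4 P4 -> G3/D4 P5 similar
  -> R1 @ bar 7 tick 0 v(1, 2): G3/D4 P5 -> C4/G4 P5 similar
  -> R2 @ bar 7 tick 0 v(0, 1): B2/G3 m6 -> C3/C4 P8 similar
  -> R2 @ bar 7 tick 0 v(0, 2): B2/D4 m3 -> C3/G4 P5 similar

(1, 0, R1, (0, 1))
(1, 0, R4, (0, 2))
(2, 0, R4, (0, 2))
(3, 0, R4, (0, 2))
(4, 0, R3, (1, 2))
(4, 0, R4, (0, 2))
(4, 1, R3, (1, 2))
(4, 2, R3, (1, 2))
(4, 3, R3, (1, 2))
(5, 0, R4, (0, 1))
(6, 0, R2, (1, 2))
(7, 0, R1, (1, 2))
(7, 0, R2, (0, 1))
(7, 0, R2, (0, 2))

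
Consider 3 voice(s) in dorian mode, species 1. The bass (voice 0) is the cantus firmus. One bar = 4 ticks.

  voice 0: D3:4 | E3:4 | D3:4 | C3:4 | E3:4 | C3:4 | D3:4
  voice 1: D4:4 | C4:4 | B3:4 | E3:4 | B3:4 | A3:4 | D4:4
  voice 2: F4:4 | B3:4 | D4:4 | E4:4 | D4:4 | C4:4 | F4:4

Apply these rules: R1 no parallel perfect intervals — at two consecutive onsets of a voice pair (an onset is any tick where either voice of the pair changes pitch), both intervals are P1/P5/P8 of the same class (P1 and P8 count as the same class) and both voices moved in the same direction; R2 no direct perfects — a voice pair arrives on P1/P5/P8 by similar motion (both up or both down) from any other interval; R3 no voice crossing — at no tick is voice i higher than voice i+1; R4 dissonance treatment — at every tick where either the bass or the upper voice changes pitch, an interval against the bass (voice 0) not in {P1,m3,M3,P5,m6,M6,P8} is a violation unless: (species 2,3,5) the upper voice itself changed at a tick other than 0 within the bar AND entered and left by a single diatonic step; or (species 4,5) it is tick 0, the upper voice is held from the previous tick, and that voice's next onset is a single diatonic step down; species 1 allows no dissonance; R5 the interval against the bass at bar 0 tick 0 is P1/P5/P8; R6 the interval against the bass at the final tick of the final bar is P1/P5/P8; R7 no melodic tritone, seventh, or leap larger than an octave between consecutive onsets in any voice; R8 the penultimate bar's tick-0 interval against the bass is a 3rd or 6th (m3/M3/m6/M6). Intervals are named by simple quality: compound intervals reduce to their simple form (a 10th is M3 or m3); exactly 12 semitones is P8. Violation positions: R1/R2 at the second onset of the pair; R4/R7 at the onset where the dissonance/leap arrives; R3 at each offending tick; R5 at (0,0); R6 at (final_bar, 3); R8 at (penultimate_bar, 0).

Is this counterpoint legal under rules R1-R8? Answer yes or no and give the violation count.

No (12 violations)

bar 0: v0=D3 v1=D4 v2=F4 (m3)
bar 1: v0=E3 v1=C4 v2=B3 (P5)
bar 2: v0=D3 v1=B3 v2=D4 (P8)
bar 3: v0=C3 v1=E3 v2=E4 (M3)
bar 4: v0=E3 v1=B3 v2=D4 (m7)
bar 5: v0=C3 v1=A3 v2=C4 (P8)
bar 6: v0=D3 v1=D4 v2=F4 (m3)
  R5 @ bar0.0: opens on m3
  R3 @ bar1.0: C4 above B3
  R7 @ bar1.0: F4->B3 leap 6st
  R3 @ bar1.1: C4 above B3
  R3 @ bar1.2: C4 above B3
  R3 @ bar1.3: C4 above B3
  R2 @ bar4.0: C3/E3 M3 -> E3/B3 P5 similar
  R4 @ bar4.0: E3/D4 m7 untreated
  R2 @ bar5.0: E3/D4 m7 -> C3/C4 P8 similar
  R8 @ bar5.0: penult P8 not 3rd/6th
  R2 @ bar6.0: C3/A3 M6 -> D3/D4 P8 similar
  R6 @ bar6.3: closes on m3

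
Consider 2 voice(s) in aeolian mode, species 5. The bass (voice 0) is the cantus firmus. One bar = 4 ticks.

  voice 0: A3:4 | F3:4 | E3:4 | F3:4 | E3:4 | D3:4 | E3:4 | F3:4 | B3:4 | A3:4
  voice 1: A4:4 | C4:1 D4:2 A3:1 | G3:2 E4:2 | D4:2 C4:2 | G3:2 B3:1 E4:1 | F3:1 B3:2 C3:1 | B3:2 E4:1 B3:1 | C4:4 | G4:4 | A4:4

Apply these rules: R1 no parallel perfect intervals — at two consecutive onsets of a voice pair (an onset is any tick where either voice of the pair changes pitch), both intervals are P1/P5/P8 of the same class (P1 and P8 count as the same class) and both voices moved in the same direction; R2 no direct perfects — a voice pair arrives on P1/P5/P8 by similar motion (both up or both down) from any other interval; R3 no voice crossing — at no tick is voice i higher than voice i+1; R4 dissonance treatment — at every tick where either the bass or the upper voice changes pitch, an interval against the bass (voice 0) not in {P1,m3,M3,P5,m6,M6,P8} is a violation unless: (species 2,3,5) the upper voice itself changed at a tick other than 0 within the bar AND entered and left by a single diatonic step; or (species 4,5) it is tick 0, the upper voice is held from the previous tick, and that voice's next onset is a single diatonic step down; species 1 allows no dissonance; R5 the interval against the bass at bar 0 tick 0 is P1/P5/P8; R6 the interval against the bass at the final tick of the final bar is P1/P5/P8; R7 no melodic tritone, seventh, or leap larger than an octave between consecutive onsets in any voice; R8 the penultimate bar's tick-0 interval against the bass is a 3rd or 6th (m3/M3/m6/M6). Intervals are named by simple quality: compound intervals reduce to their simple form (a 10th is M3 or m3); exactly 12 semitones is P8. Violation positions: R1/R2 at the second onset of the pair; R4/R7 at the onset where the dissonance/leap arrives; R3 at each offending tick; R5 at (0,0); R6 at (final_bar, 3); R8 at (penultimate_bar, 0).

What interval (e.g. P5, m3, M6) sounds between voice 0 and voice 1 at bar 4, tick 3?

P8

voice 0=E3 voice 1=E4 -> P8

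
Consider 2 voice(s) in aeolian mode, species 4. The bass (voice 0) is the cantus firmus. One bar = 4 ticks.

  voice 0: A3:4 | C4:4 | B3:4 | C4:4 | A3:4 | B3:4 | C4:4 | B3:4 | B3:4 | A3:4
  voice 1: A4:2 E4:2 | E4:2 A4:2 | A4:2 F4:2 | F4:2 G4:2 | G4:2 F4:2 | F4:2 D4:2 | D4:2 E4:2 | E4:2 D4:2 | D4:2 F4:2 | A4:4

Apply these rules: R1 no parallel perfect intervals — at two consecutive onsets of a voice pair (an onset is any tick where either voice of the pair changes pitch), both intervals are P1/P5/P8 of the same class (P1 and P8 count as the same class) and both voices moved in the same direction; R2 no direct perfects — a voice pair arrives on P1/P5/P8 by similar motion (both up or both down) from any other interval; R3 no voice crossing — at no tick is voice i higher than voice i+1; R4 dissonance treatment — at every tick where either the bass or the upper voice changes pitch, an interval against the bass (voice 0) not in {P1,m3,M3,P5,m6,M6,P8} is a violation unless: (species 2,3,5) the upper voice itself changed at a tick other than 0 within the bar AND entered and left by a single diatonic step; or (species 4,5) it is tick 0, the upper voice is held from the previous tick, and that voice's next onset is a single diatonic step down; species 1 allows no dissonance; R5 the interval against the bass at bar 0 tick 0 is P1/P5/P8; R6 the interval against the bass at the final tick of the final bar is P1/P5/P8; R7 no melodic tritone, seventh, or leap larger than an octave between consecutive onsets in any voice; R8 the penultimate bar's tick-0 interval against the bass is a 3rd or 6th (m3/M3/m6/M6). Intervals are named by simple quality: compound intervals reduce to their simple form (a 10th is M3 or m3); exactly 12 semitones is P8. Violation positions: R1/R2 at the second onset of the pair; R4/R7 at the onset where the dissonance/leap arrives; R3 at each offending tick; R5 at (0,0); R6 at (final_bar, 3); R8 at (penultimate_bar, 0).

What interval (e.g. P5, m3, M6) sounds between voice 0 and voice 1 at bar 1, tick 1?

voice 0=C4 voice 1=E4 -> M3

M3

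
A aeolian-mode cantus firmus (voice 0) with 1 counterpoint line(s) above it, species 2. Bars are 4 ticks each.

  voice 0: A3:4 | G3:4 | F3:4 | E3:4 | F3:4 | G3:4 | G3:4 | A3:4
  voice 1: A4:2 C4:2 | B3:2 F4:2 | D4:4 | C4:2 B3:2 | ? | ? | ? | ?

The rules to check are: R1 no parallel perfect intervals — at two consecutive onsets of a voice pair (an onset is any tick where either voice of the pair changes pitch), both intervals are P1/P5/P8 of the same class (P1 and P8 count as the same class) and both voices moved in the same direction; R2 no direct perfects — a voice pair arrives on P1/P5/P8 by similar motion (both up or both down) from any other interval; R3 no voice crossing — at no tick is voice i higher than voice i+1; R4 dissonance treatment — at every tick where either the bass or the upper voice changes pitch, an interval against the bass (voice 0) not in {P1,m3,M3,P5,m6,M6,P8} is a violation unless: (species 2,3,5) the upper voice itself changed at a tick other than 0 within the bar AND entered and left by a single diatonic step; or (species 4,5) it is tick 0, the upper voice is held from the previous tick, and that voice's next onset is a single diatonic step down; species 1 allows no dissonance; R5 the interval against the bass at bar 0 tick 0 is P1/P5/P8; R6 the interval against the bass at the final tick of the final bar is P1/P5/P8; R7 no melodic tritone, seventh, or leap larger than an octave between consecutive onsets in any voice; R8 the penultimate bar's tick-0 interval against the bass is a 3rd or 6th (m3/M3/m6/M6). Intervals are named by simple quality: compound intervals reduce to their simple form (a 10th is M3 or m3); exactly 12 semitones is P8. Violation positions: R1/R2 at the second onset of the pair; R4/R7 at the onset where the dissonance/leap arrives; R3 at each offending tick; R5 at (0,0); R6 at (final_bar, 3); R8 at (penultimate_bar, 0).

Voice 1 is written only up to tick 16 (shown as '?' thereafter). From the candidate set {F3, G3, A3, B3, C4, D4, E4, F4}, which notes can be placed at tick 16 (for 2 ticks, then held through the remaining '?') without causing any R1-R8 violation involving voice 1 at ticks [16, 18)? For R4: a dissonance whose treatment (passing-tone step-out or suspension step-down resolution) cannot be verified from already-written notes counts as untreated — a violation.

F3: violates R7
G3: violates R4
A3: legal
B3: violates R4
C4: violates R1
D4: legal
E4: violates R4
F4: violates R2,R7

{A3, D4}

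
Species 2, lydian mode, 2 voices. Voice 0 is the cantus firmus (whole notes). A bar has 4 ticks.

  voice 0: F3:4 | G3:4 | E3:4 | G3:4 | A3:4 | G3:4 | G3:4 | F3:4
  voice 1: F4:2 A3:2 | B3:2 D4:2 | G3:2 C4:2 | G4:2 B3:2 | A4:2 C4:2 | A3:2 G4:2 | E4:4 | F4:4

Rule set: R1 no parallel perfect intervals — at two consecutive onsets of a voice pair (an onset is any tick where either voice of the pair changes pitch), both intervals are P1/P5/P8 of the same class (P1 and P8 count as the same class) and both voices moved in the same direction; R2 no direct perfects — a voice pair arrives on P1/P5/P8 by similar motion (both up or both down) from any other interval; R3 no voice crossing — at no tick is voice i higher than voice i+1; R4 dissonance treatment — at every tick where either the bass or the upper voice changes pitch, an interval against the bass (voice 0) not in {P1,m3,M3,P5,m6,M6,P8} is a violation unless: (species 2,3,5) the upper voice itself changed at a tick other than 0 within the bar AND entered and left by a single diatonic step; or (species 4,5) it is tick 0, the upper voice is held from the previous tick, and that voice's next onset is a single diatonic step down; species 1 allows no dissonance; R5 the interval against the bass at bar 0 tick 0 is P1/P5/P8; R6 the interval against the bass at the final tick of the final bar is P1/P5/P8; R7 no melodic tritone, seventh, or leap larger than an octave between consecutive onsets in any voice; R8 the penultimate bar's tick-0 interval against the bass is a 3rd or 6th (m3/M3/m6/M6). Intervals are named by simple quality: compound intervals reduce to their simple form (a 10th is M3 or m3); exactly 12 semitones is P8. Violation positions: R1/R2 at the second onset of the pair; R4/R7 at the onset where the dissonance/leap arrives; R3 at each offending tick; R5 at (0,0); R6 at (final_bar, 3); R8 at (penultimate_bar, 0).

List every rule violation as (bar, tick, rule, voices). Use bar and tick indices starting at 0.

bar 0: v0=F3 v1=F4 downbeat P8
bar 1: v0=G3 v1=B3 downbeat M3
bar 2: v0=E3 v1=G3 downbeat m3
bar 3: v0=G3 v1=G4 downbeat P8
bar 4: v0=A3 v1=A4 downbeat P8
bar 5: v0=G3 v1=A3 downbeat M2
bar 6: v0=G3 v1=E4 downbeat M6
bar 7: v0=F3 v1=F4 downbeat P8
  -> R2 @ bar 3 tick 0 v(0, 1): E3/C4 m6 -> G3/G4 P8 similar
  -> R2 @ bar 4 tick 0 v(0, 1): G3/B3 M3 -> A3/A4 P8 similar
  -> R7 @ bar 4 tick 0 v(1,): B3->A4 leap 10st
  -> R4 @ bar 5 tick 0 v(0, 1): G3/A3 M2 untreated
  -> R7 @ bar 5 tick 2 v(1,): A3->G4 leap 10st

(3, 0, R2, (0, 1))
(4, 0, R2, (0, 1))
(4, 0, R7, (1,))
(5, 0, R4, (0, 1))
(5, 2, R7, (1,))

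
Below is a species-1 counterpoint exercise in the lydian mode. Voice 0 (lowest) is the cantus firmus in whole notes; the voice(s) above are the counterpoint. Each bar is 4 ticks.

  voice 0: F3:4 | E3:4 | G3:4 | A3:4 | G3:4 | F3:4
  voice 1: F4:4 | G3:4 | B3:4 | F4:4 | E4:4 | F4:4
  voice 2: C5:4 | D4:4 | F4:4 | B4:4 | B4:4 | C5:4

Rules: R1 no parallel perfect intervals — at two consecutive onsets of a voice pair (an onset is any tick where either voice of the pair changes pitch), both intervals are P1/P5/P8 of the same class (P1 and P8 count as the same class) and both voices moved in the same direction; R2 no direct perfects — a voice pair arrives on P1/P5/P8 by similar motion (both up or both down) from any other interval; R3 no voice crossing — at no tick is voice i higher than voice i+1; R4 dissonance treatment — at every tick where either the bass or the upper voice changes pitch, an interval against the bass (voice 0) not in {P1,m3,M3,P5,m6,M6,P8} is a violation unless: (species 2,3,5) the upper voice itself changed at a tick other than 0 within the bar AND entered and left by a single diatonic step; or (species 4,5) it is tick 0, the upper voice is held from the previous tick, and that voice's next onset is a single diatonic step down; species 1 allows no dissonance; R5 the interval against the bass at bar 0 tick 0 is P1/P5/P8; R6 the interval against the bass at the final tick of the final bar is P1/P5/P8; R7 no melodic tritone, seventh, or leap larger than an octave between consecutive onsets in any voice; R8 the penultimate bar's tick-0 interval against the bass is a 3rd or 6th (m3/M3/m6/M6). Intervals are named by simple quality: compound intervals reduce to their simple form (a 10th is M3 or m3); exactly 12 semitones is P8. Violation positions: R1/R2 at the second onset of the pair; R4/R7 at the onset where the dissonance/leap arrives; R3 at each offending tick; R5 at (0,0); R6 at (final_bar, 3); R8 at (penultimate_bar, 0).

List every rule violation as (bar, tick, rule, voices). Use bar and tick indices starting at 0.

(1, 0, R1, (1, 2))
(1, 0, R4, (0, 2))
(1, 0, R7, (1,))
(1, 0, R7, (2,))
(2, 0, R4, (0, 2))
(3, 0, R4, (0, 2))
(3, 0, R7, (1,))
(3, 0, R7, (2,))
(5, 0, R1, (1, 2))

bar 0: v0=F3 v1=F4 v2=C5 downbeat P5
bar 1: v0=E3 v1=G3 v2=D4 downbeat m7
bar 2: v0=G3 v1=B3 v2=F4 downbeat m7
bar 3: v0=A3 v1=F4 v2=B4 downbeat M2
bar 4: v0=G3 v1=E4 v2=B4 downbeat M3
bar 5: v0=F3 v1=F4 v2=C5 downbeat P5
  -> R1 @ bar 1 tick 0 v(1, 2): F4/C5 P5 -> G3/D4 P5 similar
  -> R4 @ bar 1 tick 0 v(0, 2): E3/D4 m7 untreated
  -> R7 @ bar 1 tick 0 v(1,): F4->G3 leap 10st
  -> R7 @ bar 1 tick 0 v(2,): C5->D4 leap 10st
  -> R4 @ bar 2 tick 0 v(0, 2): G3/F4 m7 untreated
  -> R4 @ bar 3 tick 0 v(0, 2): A3/B4 M2 untreated
  -> R7 @ bar 3 tick 0 v(1,): B3->F4 leap 6st
  -> R7 @ bar 3 tick 0 v(2,): F4->B4 leap 6st
  -> R1 @ bar 5 tick 0 v(1, 2): E4/B4 P5 -> F4/C5 P5 similar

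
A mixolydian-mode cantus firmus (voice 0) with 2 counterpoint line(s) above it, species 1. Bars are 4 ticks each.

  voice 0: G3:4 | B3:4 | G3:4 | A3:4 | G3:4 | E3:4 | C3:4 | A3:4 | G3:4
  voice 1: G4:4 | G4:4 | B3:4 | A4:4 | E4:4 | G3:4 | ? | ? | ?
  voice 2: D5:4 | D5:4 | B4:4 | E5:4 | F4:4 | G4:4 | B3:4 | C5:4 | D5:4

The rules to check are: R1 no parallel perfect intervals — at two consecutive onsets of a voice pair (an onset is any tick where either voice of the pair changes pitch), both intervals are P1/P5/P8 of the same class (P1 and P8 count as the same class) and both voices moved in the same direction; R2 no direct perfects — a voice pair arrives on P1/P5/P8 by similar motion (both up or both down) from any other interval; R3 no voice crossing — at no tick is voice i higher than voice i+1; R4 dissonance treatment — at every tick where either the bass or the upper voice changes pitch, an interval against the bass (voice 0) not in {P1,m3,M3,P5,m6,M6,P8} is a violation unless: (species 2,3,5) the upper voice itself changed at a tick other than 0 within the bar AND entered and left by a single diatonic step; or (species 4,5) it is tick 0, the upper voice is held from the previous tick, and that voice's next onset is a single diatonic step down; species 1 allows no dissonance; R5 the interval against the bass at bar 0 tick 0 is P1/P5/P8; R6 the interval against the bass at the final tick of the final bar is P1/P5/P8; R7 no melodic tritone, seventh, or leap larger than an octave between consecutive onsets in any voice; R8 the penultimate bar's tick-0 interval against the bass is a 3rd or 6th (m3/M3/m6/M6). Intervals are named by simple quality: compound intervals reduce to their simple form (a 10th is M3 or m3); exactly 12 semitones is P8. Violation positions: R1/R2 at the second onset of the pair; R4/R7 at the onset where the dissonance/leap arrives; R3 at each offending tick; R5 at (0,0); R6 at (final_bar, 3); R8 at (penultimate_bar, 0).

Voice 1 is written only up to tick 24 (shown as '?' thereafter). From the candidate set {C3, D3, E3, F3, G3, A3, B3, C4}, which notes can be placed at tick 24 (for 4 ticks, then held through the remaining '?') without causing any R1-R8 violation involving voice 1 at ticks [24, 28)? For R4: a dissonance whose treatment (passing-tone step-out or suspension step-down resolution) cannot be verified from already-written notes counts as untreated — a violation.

{A3, G3}

C3: violates R2
D3: violates R4
E3: violates R2
F3: violates R4
G3: legal
A3: legal
B3: violates R4
C4: violates R3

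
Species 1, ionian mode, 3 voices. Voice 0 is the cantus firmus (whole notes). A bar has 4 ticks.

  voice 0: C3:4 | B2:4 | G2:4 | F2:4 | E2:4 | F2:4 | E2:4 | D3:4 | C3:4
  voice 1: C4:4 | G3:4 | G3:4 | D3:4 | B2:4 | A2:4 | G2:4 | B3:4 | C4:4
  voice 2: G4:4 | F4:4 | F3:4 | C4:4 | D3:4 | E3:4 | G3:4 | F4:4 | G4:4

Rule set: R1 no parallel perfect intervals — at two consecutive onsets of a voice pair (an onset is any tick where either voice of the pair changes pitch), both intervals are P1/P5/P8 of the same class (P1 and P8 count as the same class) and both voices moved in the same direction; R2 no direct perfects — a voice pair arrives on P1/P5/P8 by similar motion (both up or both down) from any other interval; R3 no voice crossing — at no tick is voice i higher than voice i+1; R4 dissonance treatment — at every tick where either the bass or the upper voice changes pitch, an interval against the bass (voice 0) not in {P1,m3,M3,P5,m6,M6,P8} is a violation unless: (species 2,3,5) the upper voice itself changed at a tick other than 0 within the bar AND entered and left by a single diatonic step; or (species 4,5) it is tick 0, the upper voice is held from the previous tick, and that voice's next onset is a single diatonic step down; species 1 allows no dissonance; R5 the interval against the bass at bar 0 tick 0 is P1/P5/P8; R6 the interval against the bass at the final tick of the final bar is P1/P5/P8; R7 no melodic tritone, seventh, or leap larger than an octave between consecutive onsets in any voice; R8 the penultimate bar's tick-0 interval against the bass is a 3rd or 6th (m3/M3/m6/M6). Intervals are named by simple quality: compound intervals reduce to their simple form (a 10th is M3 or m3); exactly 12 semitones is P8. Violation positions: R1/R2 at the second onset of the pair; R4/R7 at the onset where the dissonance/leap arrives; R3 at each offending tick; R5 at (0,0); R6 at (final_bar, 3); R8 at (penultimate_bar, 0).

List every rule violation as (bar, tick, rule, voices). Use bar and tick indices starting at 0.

(1, 0, R4, (0, 2))
(2, 0, R3, (1, 2))
(2, 0, R4, (0, 2))
(2, 1, R3, (1, 2))
(2, 2, R3, (1, 2))
(2, 3, R3, (1, 2))
(4, 0, R2, (0, 1))
(4, 0, R4, (0, 2))
(4, 0, R7, (2,))
(5, 0, R4, (0, 2))
(7, 0, R7, (0,))
(7, 0, R7, (1,))
(7, 0, R7, (2,))
(8, 0, R2, (1, 2))

bar 0: v0=C3 v1=C4 v2=G4 downbeat P5
bar 1: v0=B2 v1=G3 v2=F4 downbeat TT
bar 2: v0=G2 v1=G3 v2=F3 downbeat m7
bar 3: v0=F2 v1=D3 v2=C4 downbeat P5
bar 4: v0=E2 v1=B2 v2=D3 downbeat m7
bar 5: v0=F2 v1=A2 v2=E3 downbeat M7
bar 6: v0=E2 v1=G2 v2=G3 downbeat m3
bar 7: v0=D3 v1=B3 v2=F4 downbeat m3
bar 8: v0=C3 v1=C4 v2=G4 downbeat P5
  -> R4 @ bar 1 tick 0 v(0, 2): B2/F4 TT untreated
  -> R3 @ bar 2 tick 0 v(1, 2): G3 above F3
  -> R4 @ bar 2 tick 0 v(0, 2): G2/F3 m7 untreated
  -> R3 @ bar 2 tick 1 v(1, 2): G3 above F3
  -> R3 @ bar 2 tick 2 v(1, 2): G3 above F3
  -> R3 @ bar 2 tick 3 v(1, 2): G3 above F3
  -> R2 @ bar 4 tick 0 v(0, 1): F2/D3 M6 -> E2/B2 P5 similar
  -> R4 @ bar 4 tick 0 v(0, 2): E2/D3 m7 untreated
  -> R7 @ bar 4 tick 0 v(2,): C4->D3 leap 10st
  -> R4 @ bar 5 tick 0 v(0, 2): F2/E3 M7 untreated
  -> R7 @ bar 7 tick 0 v(0,): E2->D3 leap 10st
  -> R7 @ bar 7 tick 0 v(1,): G2->B3 leap 16st
  -> R7 @ bar 7 tick 0 v(2,): G3->F4 leap 10st
  -> R2 @ bar 8 tick 0 v(1, 2): B3/F4 TT -> C4/G4 P5 similar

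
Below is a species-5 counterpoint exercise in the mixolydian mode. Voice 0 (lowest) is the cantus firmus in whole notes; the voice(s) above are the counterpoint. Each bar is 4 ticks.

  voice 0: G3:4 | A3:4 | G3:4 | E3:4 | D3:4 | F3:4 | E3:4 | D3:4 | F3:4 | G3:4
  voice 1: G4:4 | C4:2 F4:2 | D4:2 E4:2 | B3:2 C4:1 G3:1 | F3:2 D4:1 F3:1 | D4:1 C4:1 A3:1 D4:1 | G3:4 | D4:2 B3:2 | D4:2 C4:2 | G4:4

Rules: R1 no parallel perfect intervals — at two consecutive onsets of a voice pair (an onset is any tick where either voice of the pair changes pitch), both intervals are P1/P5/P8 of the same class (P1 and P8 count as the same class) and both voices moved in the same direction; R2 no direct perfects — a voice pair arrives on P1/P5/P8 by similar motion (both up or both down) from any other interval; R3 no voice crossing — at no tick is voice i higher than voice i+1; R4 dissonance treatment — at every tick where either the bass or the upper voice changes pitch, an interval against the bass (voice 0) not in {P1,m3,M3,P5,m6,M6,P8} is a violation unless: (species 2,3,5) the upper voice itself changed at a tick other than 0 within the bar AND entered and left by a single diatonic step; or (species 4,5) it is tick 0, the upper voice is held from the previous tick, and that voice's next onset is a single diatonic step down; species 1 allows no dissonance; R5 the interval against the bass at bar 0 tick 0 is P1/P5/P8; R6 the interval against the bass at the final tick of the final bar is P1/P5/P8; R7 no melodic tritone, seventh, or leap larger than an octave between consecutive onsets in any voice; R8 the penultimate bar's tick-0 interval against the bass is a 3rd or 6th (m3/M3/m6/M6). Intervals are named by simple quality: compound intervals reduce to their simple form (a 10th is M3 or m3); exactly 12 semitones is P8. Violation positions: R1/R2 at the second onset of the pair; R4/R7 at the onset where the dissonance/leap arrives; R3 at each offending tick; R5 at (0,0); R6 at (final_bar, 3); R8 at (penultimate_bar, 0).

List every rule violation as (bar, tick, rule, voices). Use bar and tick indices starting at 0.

(2, 0, R2, (0, 1))
(3, 0, R2, (0, 1))
(9, 0, R2, (0, 1))

bar 0: v0=G3 v1=G4 downbeat P8
bar 1: v0=A3 v1=C4 downbeat m3
bar 2: v0=G3 v1=D4 downbeat P5
bar 3: v0=E3 v1=B3 downbeat P5
bar 4: v0=D3 v1=F3 downbeat m3
bar 5: v0=F3 v1=D4 downbeat M6
bar 6: v0=E3 v1=G3 downbeat m3
bar 7: v0=D3 v1=D4 downbeat P8
bar 8: v0=F3 v1=D4 downbeat M6
bar 9: v0=G3 v1=G4 downbeat P8
  -> R2 @ bar 2 tick 0 v(0, 1): A3/F4 m6 -> G3/D4 P5 similar
  -> R2 @ bar 3 tick 0 v(0, 1): G3/E4 M6 -> E3/B3 P5 similar
  -> R2 @ bar 9 tick 0 v(0, 1): F3/C4 P5 -> G3/G4 P8 similar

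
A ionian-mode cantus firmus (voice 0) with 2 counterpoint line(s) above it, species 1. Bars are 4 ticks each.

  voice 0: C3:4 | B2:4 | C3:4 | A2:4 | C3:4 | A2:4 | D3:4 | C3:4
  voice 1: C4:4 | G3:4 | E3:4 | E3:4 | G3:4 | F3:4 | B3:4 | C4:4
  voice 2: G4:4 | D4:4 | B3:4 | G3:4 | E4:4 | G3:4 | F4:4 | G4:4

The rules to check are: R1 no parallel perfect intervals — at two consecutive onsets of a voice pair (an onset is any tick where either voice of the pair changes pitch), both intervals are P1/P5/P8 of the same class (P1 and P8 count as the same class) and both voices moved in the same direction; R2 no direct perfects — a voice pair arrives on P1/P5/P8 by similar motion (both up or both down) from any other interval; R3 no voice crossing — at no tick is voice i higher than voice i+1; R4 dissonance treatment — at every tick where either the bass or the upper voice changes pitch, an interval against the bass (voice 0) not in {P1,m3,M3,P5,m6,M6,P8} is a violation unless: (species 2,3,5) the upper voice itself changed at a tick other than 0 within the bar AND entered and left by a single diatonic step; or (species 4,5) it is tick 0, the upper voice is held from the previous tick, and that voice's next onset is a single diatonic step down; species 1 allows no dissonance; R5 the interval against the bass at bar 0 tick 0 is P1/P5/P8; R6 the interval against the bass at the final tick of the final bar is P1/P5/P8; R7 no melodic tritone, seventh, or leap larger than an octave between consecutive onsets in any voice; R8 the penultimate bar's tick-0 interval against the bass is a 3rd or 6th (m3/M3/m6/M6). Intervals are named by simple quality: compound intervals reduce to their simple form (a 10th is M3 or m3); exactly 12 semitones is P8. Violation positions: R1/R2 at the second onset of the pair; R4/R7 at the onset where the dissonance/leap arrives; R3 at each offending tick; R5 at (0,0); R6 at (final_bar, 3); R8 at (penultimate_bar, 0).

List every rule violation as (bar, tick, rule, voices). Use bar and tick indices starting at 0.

(1, 0, R1, (1, 2))
(2, 0, R1, (1, 2))
(2, 0, R4, (0, 2))
(3, 0, R4, (0, 2))
(4, 0, R1, (0, 1))
(5, 0, R4, (0, 2))
(6, 0, R7, (1,))
(6, 0, R7, (2,))
(7, 0, R2, (1, 2))

bar 0: v0=C3 v1=C4 v2=G4 downbeat P5
bar 1: v0=B2 v1=G3 v2=D4 downbeat m3
bar 2: v0=C3 v1=E3 v2=B3 downbeat M7
bar 3: v0=A2 v1=E3 v2=G3 downbeat m7
bar 4: v0=C3 v1=G3 v2=E4 downbeat M3
bar 5: v0=A2 v1=F3 v2=G3 downbeat m7
bar 6: v0=D3 v1=B3 v2=F4 downbeat m3
bar 7: v0=C3 v1=C4 v2=G4 downbeat P5
  -> R1 @ bar 1 tick 0 v(1, 2): C4/G4 P5 -> G3/D4 P5 similar
  -> R1 @ bar 2 tick 0 v(1, 2): G3/D4 P5 -> E3/B3 P5 similar
  -> R4 @ bar 2 tick 0 v(0, 2): C3/B3 M7 untreated
  -> R4 @ bar 3 tick 0 v(0, 2): A2/G3 m7 untreated
  -> R1 @ bar 4 tick 0 v(0, 1): A2/E3 P5 -> C3/G3 P5 similar
  -> R4 @ bar 5 tick 0 v(0, 2): A2/G3 m7 untreated
  -> R7 @ bar 6 tick 0 v(1,): F3->B3 leap 6st
  -> R7 @ bar 6 tick 0 v(2,): G3->F4 leap 10st
  -> R2 @ bar 7 tick 0 v(1, 2): B3/F4 TT -> C4/G4 P5 similar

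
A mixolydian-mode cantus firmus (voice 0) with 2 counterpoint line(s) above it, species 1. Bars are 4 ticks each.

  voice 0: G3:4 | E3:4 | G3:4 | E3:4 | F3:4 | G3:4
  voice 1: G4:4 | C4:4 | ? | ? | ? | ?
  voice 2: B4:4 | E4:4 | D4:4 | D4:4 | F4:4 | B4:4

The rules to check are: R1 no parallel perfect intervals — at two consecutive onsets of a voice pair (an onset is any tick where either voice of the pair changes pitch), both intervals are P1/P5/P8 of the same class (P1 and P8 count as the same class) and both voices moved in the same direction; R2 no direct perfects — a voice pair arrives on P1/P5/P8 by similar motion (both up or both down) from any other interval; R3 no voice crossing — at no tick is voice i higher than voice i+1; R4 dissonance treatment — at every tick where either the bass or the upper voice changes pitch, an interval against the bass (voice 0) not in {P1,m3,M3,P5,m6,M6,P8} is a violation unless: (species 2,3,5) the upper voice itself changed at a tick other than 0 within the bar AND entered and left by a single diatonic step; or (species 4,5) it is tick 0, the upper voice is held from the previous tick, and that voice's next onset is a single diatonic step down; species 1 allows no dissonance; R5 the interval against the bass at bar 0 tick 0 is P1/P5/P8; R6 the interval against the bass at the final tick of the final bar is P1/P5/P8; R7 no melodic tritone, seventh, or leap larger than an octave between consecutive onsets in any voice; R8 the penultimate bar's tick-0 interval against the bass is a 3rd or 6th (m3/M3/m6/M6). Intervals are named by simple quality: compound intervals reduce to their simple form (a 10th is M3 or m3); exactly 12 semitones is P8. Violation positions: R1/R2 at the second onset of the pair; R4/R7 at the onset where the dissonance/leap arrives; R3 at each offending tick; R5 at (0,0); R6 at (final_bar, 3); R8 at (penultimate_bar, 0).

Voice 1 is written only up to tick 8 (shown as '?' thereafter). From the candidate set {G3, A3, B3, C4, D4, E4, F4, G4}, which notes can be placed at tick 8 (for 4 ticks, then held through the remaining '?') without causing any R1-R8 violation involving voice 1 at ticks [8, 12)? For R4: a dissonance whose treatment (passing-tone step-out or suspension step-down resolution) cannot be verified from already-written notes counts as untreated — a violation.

G3: violates R2
A3: violates R4
B3: legal
C4: violates R4
D4: violates R2
E4: violates R3
F4: violates R3,R4
G4: violates R2,R3

{B3}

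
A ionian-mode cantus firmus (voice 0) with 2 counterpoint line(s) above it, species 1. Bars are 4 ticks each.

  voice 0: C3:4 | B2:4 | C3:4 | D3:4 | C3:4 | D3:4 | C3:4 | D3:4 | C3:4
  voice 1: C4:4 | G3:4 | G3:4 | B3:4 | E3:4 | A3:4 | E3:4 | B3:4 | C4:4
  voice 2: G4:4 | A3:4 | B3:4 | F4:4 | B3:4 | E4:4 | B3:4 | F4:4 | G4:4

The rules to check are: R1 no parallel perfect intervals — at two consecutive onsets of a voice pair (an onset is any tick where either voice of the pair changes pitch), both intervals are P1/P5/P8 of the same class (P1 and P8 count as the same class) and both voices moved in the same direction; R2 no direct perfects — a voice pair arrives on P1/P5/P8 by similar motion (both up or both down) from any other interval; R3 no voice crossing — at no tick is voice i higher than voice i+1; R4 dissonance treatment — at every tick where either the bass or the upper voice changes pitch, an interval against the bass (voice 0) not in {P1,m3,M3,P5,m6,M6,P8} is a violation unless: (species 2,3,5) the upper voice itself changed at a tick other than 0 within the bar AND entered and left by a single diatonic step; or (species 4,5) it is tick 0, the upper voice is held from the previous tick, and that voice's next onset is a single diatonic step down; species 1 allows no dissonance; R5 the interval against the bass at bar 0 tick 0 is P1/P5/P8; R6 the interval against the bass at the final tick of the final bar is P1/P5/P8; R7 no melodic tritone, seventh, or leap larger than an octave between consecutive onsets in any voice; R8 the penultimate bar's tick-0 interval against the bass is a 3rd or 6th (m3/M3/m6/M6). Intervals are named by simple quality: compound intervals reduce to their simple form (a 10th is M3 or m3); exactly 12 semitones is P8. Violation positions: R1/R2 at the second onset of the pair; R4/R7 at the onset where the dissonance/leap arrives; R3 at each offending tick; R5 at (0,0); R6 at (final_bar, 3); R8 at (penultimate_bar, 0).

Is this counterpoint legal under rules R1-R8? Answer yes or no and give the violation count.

No (14 violations)

bar 0: v0=C3 v1=C4 v2=G4 (P5)
bar 1: v0=B2 v1=G3 v2=A3 (m7)
bar 2: v0=C3 v1=G3 v2=B3 (M7)
bar 3: v0=D3 v1=B3 v2=F4 (m3)
bar 4: v0=C3 v1=E3 v2=B3 (M7)
bar 5: v0=D3 v1=A3 v2=E4 (M2)
bar 6: v0=C3 v1=E3 v2=B3 (M7)
bar 7: v0=D3 v1=B3 v2=F4 (m3)
bar 8: v0=C3 v1=C4 v2=G4 (P5)
  R4 @ bar1.0: B2/A3 m7 untreated
  R7 @ bar1.0: G4->A3 leap 10st
  R4 @ bar2.0: C3/B3 M7 untreated
  R7 @ bar3.0: B3->F4 leap 6st
  R2 @ bar4.0: B3/F4 TT -> E3/B3 P5 similar
  R4 @ bar4.0: C3/B3 M7 untreated
  R7 @ bar4.0: F4->B3 leap 6st
  R1 @ bar5.0: E3/B3 P5 -> A3/E4 P5 similar
  R2 @ bar5.0: C3/E3 M3 -> D3/A3 P5 similar
  R4 @ bar5.0: D3/E4 M2 untreated
  R1 @ bar6.0: A3/E4 P5 -> E3/B3 P5 similar
  R4 @ bar6.0: C3/B3 M7 untreated
  R7 @ bar7.0: B3->F4 leap 6st
  R2 @ bar8.0: B3/F4 TT -> C4/G4 P5 similar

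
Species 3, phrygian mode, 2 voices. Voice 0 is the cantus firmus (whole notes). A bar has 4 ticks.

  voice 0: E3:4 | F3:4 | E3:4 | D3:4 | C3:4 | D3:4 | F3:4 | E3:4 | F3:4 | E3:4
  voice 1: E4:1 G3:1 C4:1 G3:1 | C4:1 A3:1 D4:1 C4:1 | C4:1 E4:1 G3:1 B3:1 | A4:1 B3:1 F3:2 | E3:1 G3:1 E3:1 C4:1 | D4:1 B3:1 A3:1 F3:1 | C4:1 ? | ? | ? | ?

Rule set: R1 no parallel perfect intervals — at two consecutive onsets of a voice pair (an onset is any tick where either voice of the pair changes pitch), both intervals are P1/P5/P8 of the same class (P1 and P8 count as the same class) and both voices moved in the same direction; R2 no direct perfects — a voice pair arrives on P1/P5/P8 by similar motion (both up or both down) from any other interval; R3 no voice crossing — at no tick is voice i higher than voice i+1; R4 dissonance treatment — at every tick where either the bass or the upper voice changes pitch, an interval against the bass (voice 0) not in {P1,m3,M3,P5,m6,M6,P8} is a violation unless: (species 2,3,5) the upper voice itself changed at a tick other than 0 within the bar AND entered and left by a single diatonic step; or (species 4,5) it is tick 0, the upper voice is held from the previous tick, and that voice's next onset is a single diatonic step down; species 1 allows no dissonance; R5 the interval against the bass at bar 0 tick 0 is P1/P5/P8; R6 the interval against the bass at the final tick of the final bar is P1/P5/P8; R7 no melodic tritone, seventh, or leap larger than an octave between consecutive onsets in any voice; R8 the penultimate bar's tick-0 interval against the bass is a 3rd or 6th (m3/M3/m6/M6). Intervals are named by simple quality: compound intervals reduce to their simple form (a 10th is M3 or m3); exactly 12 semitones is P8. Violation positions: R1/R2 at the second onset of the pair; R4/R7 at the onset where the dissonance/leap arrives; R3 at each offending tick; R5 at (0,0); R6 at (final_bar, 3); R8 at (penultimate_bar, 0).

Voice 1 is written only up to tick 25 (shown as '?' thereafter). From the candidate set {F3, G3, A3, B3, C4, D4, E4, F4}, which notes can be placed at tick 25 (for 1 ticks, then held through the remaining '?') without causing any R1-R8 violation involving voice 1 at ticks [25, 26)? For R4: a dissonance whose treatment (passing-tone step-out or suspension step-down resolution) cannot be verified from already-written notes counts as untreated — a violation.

{A3, C4, D4, F3, F4}

F3: legal
G3: violates R4
A3: legal
B3: violates R4
C4: legal
D4: legal
E4: violates R4
F4: legal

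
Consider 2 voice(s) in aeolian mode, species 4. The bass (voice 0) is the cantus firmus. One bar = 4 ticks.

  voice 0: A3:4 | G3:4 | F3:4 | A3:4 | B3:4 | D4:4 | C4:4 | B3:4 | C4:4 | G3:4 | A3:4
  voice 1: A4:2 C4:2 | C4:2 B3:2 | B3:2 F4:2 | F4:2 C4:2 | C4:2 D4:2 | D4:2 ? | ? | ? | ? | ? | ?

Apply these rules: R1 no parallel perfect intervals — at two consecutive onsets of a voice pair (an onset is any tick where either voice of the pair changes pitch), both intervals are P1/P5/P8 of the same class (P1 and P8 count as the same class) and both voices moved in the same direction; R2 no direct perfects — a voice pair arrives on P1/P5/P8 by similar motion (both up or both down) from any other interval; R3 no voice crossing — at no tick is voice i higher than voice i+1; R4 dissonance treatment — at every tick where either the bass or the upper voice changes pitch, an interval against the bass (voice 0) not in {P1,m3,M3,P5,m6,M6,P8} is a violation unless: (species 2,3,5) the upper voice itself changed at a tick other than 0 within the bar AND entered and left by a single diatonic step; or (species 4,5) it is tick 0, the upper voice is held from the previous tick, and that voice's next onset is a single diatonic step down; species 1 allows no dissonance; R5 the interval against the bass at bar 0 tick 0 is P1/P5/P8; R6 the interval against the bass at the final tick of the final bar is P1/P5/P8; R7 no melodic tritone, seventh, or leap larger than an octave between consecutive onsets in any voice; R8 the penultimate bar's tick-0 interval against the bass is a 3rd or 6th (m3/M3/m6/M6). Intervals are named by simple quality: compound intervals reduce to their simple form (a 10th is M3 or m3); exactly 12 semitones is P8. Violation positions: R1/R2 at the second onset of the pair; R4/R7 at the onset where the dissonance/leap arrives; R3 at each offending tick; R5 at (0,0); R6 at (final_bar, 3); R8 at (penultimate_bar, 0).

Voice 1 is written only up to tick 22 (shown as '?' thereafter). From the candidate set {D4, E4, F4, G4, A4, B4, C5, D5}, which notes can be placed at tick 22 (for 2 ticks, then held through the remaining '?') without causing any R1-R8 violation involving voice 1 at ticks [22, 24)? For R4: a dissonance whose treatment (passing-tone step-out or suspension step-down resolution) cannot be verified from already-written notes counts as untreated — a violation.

{A4, B4, D4, D5, F4}

D4: legal
E4: violates R4
F4: legal
G4: violates R4
A4: legal
B4: legal
C5: violates R4,R7
D5: legal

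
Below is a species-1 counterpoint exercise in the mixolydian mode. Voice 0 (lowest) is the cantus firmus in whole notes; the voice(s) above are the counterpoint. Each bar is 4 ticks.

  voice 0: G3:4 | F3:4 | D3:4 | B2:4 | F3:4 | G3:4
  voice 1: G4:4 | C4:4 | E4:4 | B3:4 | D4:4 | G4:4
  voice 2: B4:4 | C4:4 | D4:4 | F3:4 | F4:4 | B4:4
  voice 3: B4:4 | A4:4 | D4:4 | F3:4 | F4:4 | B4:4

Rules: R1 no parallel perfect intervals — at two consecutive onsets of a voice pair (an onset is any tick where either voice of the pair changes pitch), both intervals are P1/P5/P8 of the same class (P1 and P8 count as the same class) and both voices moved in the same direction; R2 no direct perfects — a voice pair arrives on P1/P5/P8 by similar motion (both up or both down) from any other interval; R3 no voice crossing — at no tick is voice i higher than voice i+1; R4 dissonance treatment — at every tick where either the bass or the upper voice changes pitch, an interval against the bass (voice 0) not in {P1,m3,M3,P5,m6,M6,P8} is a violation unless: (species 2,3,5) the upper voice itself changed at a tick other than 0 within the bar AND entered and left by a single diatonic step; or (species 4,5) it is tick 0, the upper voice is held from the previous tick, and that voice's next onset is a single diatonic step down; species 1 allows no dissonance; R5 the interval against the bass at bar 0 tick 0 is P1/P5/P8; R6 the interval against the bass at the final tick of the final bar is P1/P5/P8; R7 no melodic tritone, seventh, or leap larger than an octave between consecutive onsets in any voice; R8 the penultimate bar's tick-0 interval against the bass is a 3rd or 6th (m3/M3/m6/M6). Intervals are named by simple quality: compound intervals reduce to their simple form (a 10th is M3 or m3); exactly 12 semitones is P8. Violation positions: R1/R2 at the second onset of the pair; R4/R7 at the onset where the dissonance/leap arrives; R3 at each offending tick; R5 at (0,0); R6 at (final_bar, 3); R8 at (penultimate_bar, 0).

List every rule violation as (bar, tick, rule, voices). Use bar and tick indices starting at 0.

(0, 0, R5, (0, 2))
(0, 0, R5, (0, 3))
(1, 0, R2, (0, 1))
(1, 0, R2, (0, 2))
(1, 0, R2, (1, 2))
(1, 0, R7, (2,))
(2, 0, R2, (0, 3))
(2, 0, R3, (1, 2))
(2, 0, R4, (0, 1))
(2, 1, R3, (1, 2))
(2, 2, R3, (1, 2))
(2, 3, R3, (1, 2))
(3, 0, R1, (2, 3))
(3, 0, R2, (0, 1))
(3, 0, R3, (1, 2))
(3, 0, R4, (0, 2))
(3, 0, R4, (0, 3))
(3, 1, R3, (1, 2))
(3, 2, R3, (1, 2))
(3, 3, R3, (1, 2))
(4, 0, R1, (2, 3))
(4, 0, R2, (0, 2))
(4, 0, R2, (0, 3))
(4, 0, R7, (0,))
(4, 0, R8, (0, 2))
(4, 0, R8, (0, 3))
(5, 0, R1, (2, 3))
(5, 0, R2, (0, 1))
(5, 0, R7, (2,))
(5, 0, R7, (3,))
(5, 3, R6, (0, 2))
(5, 3, R6, (0, 3))

bar 0: v0=G3 v1=G4 v2=B4 v3=B4 downbeat M3
bar 1: v0=F3 v1=C4 v2=C4 v3=A4 downbeat M3
bar 2: v0=D3 v1=E4 v2=D4 v3=D4 downbeat P8
bar 3: v0=B2 v1=B3 v2=F3 v3=F3 downbeat TT
bar 4: v0=F3 v1=D4 v2=F4 v3=F4 downbeat P8
bar 5: v0=G3 v1=G4 v2=B4 v3=B4 downbeat M3
  -> R5 @ bar 0 tick 0 v(0, 2): opens on M3
  -> R5 @ bar 0 tick 0 v(0, 3): opens on M3
  -> R2 @ bar 1 tick 0 v(0, 1): G3/G4 P8 -> F3/C4 P5 similar
  -> R2 @ bar 1 tick 0 v(0, 2): G3/B4 M3 -> F3/C4 P5 similar
  -> R2 @ bar 1 tick 0 v(1, 2): G4/B4 M3 -> C4/C4 P1 similar
  -> R7 @ bar 1 tick 0 v(2,): B4->C4 leap 11st
  -> R2 @ bar 2 tick 0 v(0, 3): F3/A4 M3 -> D3/D4 P8 similar
  -> R3 @ bar 2 tick 0 v(1, 2): E4 above D4
  -> R4 @ bar 2 tick 0 v(0, 1): D3/E4 M2 untreated
  -> R3 @ bar 2 tick 1 v(1, 2): E4 above D4
  -> R3 @ bar 2 tick 2 v(1, 2): E4 above D4
  -> R3 @ bar 2 tick 3 v(1, 2): E4 above D4
  -> R1 @ bar 3 tick 0 v(2, 3): D4/D4 P1 -> F3/F3 P1 similar
  -> R2 @ bar 3 tick 0 v(0, 1): D3/E4 M2 -> B2/B3 P8 similar
  -> R3 @ bar 3 tick 0 v(1, 2): B3 above F3
  -> R4 @ bar 3 tick 0 v(0, 2): B2/F3 TT untreated
  -> R4 @ bar 3 tick 0 v(0, 3): B2/F3 TT untreated
  -> R3 @ bar 3 tick 1 v(1, 2): B3 above F3
  -> R3 @ bar 3 tick 2 v(1, 2): B3 above F3
  -> R3 @ bar 3 tick 3 v(1, 2): B3 above F3
  -> R1 @ bar 4 tick 0 v(2, 3): F3/F3 P1 -> F4/F4 P1 similar
  -> R2 @ bar 4 tick 0 v(0, 2): B2/F3 TT -> F3/F4 P8 similar
  -> R2 @ bar 4 tick 0 v(0, 3): B2/F3 TT -> F3/F4 P8 similar
  -> R7 @ bar 4 tick 0 v(0,): B2->F3 leap 6st
  -> R8 @ bar 4 tick 0 v(0, 2): penult P8 not 3rd/6th
  -> R8 @ bar 4 tick 0 v(0, 3): penult P8 not 3rd/6th
  -> R1 @ bar 5 tick 0 v(2, 3): F4/F4 P1 -> B4/B4 P1 similar
  -> R2 @ bar 5 tick 0 v(0, 1): F3/D4 M6 -> G3/G4 P8 similar
  -> R7 @ bar 5 tick 0 v(2,): F4->B4 leap 6st
  -> R7 @ bar 5 tick 0 v(3,): F4->B4 leap 6st
  -> R6 @ bar 5 tick 3 v(0, 2): closes on M3
  -> R6 @ bar 5 tick 3 v(0, 3): closes on M3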